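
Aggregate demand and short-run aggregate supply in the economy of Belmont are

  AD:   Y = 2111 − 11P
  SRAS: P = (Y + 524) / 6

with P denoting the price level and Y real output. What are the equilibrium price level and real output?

Rearrange SRAS to Y = 6P − 524.
Set AD = SRAS: 2111 − 11P = 6P − 524, so 2635 = 17P and P = 155.
Then Y = 2111 − 11·155 = 406.

P = 155, Y = 406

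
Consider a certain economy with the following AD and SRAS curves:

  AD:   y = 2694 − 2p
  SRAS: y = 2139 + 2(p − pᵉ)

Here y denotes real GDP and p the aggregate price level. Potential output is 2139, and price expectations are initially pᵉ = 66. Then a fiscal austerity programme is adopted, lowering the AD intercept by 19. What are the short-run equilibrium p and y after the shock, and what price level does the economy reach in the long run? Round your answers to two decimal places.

AD shifts left: new AD is y = 2675 − 2p. With pᵉ = 66, SRAS is y = 2007 + 2p.
Short run: 2675 − 2p = 2007 + 2p gives 668 = 4p, so p = 167.00 and y = 2675 − 2p = 2341.00.
y = 2341.00 is above potential 2139; expectations adjust and SRAS shifts left until y = 2139.
Long run: on the new AD curve, 2139 = 2675 − 2p gives p = 268.00.

Short run: p = 167.00, y = 2341.00. Long run: p = 268.00.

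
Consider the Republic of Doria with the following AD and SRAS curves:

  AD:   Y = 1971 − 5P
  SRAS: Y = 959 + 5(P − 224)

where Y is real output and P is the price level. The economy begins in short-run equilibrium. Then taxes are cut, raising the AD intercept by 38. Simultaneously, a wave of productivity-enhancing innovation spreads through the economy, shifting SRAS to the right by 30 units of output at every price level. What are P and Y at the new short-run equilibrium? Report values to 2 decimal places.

After both shocks: AD is Y = 2009 − 5P and SRAS is Y = 5P − 131.
Setting them equal: 2140 = 10P, so P = 214.00.
Substituting into AD, Y = 939.00.

P = 214.00, Y = 939.00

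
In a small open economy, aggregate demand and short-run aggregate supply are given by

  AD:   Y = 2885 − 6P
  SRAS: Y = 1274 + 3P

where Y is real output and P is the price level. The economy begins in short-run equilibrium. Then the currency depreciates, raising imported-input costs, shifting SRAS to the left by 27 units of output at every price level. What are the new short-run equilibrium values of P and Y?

This is a negative supply shock: SRAS shifts left.
New SRAS: Y = 1247 + 3P.
Set AD = SRAS: 2885 − 6P = 1247 + 3P, so 1638 = 9P and P = 182.
Y = 2885 − 6·182 = 1793.

P = 182, Y = 1793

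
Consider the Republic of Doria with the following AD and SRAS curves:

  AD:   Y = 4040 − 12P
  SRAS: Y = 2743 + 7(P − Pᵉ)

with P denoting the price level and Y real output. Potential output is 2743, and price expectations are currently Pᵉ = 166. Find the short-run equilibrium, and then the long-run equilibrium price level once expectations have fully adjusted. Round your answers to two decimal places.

Short run: with Pᵉ = 166, SRAS is Y = 1581 + 7P. Setting AD = SRAS gives 2459 = 19P, so P = 129.42 and Y = 4040 − 12P = 2486.95.
Output 2486.95 is below potential 2743, so over time expected prices fall and SRAS shifts right until Y returns to 2743.
Long run: Y = 2743 on the AD curve gives 2743 = 4040 − 12P, so P = 108.08.

Short run: P = 129.42, Y = 2486.95. Long run: P = 108.08.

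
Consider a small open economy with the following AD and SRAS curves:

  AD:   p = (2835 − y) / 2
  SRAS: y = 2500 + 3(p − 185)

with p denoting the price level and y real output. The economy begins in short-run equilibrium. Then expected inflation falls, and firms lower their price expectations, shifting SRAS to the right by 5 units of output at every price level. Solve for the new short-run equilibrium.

p = 177, y = 2481

This is a positive supply shock: SRAS shifts right.
New SRAS: y = 1950 + 3p.
Set AD = SRAS: 2835 − 2p = 1950 + 3p, so 885 = 5p and p = 177.
y = 2835 − 2·177 = 2481.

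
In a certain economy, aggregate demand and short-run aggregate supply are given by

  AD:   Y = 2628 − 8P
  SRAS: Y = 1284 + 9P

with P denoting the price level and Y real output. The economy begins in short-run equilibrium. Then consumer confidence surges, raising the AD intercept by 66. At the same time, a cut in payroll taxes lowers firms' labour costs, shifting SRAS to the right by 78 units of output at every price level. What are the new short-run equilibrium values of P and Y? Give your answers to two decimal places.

After both shocks: AD is Y = 2694 − 8P and SRAS is Y = 1362 + 9P.
Setting them equal: 1332 = 17P, so P = 78.35.
Substituting into AD, Y = 2067.18.

P = 78.35, Y = 2067.18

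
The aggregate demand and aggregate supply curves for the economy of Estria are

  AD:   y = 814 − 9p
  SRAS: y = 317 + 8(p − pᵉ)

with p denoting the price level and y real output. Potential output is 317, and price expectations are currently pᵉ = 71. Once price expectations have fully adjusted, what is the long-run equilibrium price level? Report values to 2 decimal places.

Short run: with pᵉ = 71, SRAS is y = 8p − 251. Setting AD = SRAS gives 1065 = 17p, so p = 62.65 and y = 814 − 9p = 250.18.
Output 250.18 is below potential 317, so over time expected prices fall and SRAS shifts right until y returns to 317.
Long run: y = 317 on the AD curve gives 317 = 814 − 9p, so p = 55.22.

Long-run p = 55.22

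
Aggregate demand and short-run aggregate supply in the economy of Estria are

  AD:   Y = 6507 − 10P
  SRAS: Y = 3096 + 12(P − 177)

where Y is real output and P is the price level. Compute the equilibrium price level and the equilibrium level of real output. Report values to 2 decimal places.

Write SRAS as Y = 3096 + 12P − 2124 = 972 + 12P.
Set AD = SRAS: 6507 − 10P = 972 + 12P, so 5535 = 22P and P = 251.59.
Substituting into AD, Y = 6507 − 10P = 3991.09.

P = 251.59, Y = 3991.09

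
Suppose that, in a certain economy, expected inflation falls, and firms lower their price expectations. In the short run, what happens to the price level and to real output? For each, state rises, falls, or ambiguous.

This is a favourable supply shock: SRAS shifts right.
Moving along the downward-sloping AD curve, P falls and Y rises.

Price level: falls; output: rises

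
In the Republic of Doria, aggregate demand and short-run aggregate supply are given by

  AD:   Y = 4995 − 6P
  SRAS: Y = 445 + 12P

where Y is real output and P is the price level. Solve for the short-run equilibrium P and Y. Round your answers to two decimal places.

P = 252.78, Y = 3478.33

Set AD = SRAS: 4995 − 6P = 445 + 12P, so 4550 = 18P and P = 252.78.
Substituting into AD, Y = 4995 − 6P = 3478.33.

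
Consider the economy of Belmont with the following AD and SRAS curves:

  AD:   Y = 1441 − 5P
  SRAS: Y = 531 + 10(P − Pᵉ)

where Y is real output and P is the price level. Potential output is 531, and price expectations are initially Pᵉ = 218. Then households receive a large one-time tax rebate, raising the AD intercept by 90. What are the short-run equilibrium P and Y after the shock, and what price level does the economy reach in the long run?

AD shifts right: new AD is Y = 1531 − 5P. With Pᵉ = 218, SRAS is Y = 10P − 1649.
Short run: 1531 − 5P = 10P − 1649 gives 3180 = 15P, so P = 212 and Y = 1531 − 5·212 = 471.
Y = 471 is below potential 531; expectations adjust and SRAS shifts right until Y = 531.
Long run: on the new AD curve, 531 = 1531 − 5P gives P = 200.

Short run: P = 212, Y = 471. Long run: P = 200.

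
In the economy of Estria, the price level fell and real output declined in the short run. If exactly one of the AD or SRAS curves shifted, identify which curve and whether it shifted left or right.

AD shifted left

P fell and Y fell. An AD shift moves P and Y in the same direction; an SRAS shift moves them in opposite directions.
Here P and Y moved in the same direction, so the AD curve shifted.
Since Y fell, AD shifted left.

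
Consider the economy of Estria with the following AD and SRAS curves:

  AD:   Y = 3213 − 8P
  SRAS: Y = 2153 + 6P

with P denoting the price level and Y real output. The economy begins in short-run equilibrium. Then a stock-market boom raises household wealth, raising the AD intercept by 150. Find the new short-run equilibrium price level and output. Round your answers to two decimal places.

P = 86.43, Y = 2671.57

This is a positive demand shock: AD shifts right.
New AD: Y = 3363 − 8P.
Set AD = SRAS: 3363 − 8P = 2153 + 6P, so 1210 = 14P and P = 86.43.
Substituting into AD, Y = 2671.57.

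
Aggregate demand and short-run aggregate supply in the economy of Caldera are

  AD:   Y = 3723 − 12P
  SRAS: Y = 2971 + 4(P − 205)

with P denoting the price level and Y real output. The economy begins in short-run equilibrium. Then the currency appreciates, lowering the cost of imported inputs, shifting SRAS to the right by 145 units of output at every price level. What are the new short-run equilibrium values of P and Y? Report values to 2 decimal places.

P = 89.19, Y = 2652.75

This is a positive supply shock: SRAS shifts right.
New SRAS: Y = 2296 + 4P.
Set AD = SRAS: 3723 − 12P = 2296 + 4P, so 1427 = 16P and P = 89.19.
Substituting into AD, Y = 2652.75.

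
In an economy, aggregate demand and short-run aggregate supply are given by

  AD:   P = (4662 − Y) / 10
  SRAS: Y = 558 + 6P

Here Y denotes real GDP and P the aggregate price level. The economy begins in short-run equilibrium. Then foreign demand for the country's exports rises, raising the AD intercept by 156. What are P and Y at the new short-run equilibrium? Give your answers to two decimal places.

This is a positive demand shock: AD shifts right.
New AD: Y = 4818 − 10P.
Set AD = SRAS: 4818 − 10P = 558 + 6P, so 4260 = 16P and P = 266.25.
Substituting into AD, Y = 2155.50.

P = 266.25, Y = 2155.50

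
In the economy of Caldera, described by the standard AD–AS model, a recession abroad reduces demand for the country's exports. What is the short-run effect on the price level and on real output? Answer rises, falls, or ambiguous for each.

This is a negative demand shock: AD shifts left.
Moving along the upward-sloping SRAS curve, P falls and Y falls.

Price level: falls; output: falls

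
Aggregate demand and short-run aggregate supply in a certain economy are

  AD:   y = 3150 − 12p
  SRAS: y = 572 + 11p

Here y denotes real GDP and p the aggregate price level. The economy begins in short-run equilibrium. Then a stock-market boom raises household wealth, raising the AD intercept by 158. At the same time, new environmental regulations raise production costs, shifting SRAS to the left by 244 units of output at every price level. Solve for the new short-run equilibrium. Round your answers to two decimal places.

p = 129.57, y = 1753.22

After both shocks: AD is y = 3308 − 12p and SRAS is y = 328 + 11p.
Setting them equal: 2980 = 23p, so p = 129.57.
Substituting into AD, y = 1753.22.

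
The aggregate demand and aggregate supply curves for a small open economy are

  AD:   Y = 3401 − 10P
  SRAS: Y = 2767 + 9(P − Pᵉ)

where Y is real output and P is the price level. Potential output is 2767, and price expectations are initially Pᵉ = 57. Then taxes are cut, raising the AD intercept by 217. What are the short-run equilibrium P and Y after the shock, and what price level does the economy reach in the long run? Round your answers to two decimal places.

Short run: P = 71.79, Y = 2900.11. Long run: P = 85.10.

AD shifts right: new AD is Y = 3618 − 10P. With Pᵉ = 57, SRAS is Y = 2254 + 9P.
Short run: 3618 − 10P = 2254 + 9P gives 1364 = 19P, so P = 71.79 and Y = 3618 − 10P = 2900.11.
Y = 2900.11 is above potential 2767; expectations adjust and SRAS shifts left until Y = 2767.
Long run: on the new AD curve, 2767 = 3618 − 10P gives P = 85.10.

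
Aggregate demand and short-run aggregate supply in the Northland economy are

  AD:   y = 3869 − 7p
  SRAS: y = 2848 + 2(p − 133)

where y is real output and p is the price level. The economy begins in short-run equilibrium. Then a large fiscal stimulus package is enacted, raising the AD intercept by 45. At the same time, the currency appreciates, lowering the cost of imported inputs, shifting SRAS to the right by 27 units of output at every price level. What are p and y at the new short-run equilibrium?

p = 145, y = 2899

After both shocks: AD is y = 3914 − 7p and SRAS is y = 2609 + 2p.
Setting them equal: 1305 = 9p, so p = 145.
y = 3914 − 7·145 = 2899.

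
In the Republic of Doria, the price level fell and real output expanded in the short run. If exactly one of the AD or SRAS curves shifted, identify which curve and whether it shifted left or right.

SRAS shifted right

P fell and Y rose. An AD shift moves P and Y in the same direction; an SRAS shift moves them in opposite directions.
Here P and Y moved in opposite directions, so the SRAS curve shifted.
Since Y rose, SRAS shifted right.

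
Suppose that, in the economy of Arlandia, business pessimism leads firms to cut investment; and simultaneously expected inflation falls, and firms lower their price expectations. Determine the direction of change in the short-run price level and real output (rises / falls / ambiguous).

Price level: falls; output: ambiguous

The first event is a negative demand shock: AD shifts left, which by itself pushes P down and Y down.
The second is a favourable supply shock: SRAS shifts right, which by itself pushes P down and Y up.
Both shocks push P down, so P falls. The two shocks push Y in opposite directions, so the effect on Y is ambiguous.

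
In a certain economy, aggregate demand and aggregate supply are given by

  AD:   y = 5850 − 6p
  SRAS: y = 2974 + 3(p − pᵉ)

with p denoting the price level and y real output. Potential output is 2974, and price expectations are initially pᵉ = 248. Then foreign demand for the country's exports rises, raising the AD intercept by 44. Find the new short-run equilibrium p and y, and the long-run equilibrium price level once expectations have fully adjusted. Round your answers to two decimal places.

Short run: p = 407.11, y = 3451.33. Long run: p = 486.67.

AD shifts right: new AD is y = 5894 − 6p. With pᵉ = 248, SRAS is y = 2230 + 3p.
Short run: 5894 − 6p = 2230 + 3p gives 3664 = 9p, so p = 407.11 and y = 5894 − 6p = 3451.33.
y = 3451.33 is above potential 2974; expectations adjust and SRAS shifts left until y = 2974.
Long run: on the new AD curve, 2974 = 5894 − 6p gives p = 486.67.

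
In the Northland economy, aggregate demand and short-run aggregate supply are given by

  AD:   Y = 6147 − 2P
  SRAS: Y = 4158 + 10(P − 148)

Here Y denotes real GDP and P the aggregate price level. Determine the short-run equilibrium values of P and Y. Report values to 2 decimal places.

P = 289.08, Y = 5568.83

Write SRAS as Y = 4158 + 10P − 1480 = 2678 + 10P.
Set AD = SRAS: 6147 − 2P = 2678 + 10P, so 3469 = 12P and P = 289.08.
Substituting into AD, Y = 6147 − 2P = 5568.83.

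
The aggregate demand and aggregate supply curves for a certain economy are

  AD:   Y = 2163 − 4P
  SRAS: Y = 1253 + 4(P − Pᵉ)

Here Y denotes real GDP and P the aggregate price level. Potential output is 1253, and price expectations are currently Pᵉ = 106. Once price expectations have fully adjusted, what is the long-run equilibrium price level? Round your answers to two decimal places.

Short run: with Pᵉ = 106, SRAS is Y = 829 + 4P. Setting AD = SRAS gives 1334 = 8P, so P = 166.75 and Y = 2163 − 4P = 1496.00.
Output 1496.00 is above potential 1253, so over time expected prices rise and SRAS shifts left until Y returns to 1253.
Long run: Y = 1253 on the AD curve gives 1253 = 2163 − 4P, so P = 227.50.

Long-run P = 227.50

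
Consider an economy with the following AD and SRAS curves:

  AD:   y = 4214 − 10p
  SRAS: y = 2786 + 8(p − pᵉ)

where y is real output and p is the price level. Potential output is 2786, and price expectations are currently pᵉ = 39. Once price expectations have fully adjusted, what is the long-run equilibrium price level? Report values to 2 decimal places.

Long-run p = 142.80

Short run: with pᵉ = 39, SRAS is y = 2474 + 8p. Setting AD = SRAS gives 1740 = 18p, so p = 96.67 and y = 4214 − 10p = 3247.33.
Output 3247.33 is above potential 2786, so over time expected prices rise and SRAS shifts left until y returns to 2786.
Long run: y = 2786 on the AD curve gives 2786 = 4214 − 10p, so p = 142.80.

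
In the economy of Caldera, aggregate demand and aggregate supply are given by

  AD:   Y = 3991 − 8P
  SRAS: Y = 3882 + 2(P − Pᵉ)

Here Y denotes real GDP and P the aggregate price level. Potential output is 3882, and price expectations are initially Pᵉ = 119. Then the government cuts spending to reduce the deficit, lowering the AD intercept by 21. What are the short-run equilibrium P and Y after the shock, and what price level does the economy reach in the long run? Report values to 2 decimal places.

Short run: P = 32.60, Y = 3709.20. Long run: P = 11.00.

AD shifts left: new AD is Y = 3970 − 8P. With Pᵉ = 119, SRAS is Y = 3644 + 2P.
Short run: 3970 − 8P = 3644 + 2P gives 326 = 10P, so P = 32.60 and Y = 3970 − 8P = 3709.20.
Y = 3709.20 is below potential 3882; expectations adjust and SRAS shifts right until Y = 3882.
Long run: on the new AD curve, 3882 = 3970 − 8P gives P = 11.00.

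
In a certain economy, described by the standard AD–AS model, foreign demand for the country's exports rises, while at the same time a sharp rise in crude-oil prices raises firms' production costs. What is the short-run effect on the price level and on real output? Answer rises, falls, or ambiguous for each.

Price level: rises; output: ambiguous

The first event is a positive demand shock: AD shifts right, which by itself pushes P up and Y up.
The second is an adverse supply shock: SRAS shifts left, which by itself pushes P up and Y down.
Both shocks push P up, so P rises. The two shocks push Y in opposite directions, so the effect on Y is ambiguous.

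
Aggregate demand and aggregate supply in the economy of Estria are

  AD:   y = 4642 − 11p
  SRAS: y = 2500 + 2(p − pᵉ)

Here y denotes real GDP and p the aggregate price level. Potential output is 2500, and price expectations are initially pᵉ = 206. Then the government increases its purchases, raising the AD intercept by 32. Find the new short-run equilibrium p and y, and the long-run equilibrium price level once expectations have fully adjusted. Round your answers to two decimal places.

AD shifts right: new AD is y = 4674 − 11p. With pᵉ = 206, SRAS is y = 2088 + 2p.
Short run: 4674 − 11p = 2088 + 2p gives 2586 = 13p, so p = 198.92 and y = 4674 − 11p = 2485.85.
y = 2485.85 is below potential 2500; expectations adjust and SRAS shifts right until y = 2500.
Long run: on the new AD curve, 2500 = 4674 − 11p gives p = 197.64.

Short run: p = 198.92, y = 2485.85. Long run: p = 197.64.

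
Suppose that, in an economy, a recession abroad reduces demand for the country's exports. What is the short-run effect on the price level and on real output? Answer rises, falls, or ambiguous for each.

This is a negative demand shock: AD shifts left.
Moving along the upward-sloping SRAS curve, P falls and Y falls.

Price level: falls; output: falls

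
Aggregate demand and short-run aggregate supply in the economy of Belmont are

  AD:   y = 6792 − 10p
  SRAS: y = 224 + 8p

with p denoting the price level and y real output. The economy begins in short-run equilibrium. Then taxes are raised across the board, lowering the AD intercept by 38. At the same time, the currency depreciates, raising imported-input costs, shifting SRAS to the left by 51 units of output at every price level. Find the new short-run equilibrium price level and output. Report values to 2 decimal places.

p = 365.61, y = 3097.89

After both shocks: AD is y = 6754 − 10p and SRAS is y = 173 + 8p.
Setting them equal: 6581 = 18p, so p = 365.61.
Substituting into AD, y = 3097.89.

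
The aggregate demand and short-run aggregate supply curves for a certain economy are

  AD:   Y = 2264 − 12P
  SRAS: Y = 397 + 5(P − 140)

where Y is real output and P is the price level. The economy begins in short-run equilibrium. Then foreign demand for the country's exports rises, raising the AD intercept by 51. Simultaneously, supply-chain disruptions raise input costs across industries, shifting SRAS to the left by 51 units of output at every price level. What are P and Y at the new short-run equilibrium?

P = 157, Y = 431

After both shocks: AD is Y = 2315 − 12P and SRAS is Y = 5P − 354.
Setting them equal: 2669 = 17P, so P = 157.
Y = 2315 − 12·157 = 431.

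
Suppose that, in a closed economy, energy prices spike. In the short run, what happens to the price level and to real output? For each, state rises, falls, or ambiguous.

This is an adverse supply shock: SRAS shifts left.
Moving along the downward-sloping AD curve, P rises and Y falls.

Price level: rises; output: falls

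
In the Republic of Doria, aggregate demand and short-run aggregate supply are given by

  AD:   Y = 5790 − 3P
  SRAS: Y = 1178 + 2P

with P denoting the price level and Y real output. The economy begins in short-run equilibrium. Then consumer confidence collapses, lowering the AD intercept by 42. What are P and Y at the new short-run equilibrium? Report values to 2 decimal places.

This is a negative demand shock: AD shifts left.
New AD: Y = 5748 − 3P.
Set AD = SRAS: 5748 − 3P = 1178 + 2P, so 4570 = 5P and P = 914.00.
Substituting into AD, Y = 3006.00.

P = 914.00, Y = 3006.00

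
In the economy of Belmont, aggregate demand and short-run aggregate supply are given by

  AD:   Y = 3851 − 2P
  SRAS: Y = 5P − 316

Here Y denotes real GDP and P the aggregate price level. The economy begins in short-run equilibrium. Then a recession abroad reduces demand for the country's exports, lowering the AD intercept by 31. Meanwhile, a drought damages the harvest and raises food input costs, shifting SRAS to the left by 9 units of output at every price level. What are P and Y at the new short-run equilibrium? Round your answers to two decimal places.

P = 592.14, Y = 2635.71

After both shocks: AD is Y = 3820 − 2P and SRAS is Y = 5P − 325.
Setting them equal: 4145 = 7P, so P = 592.14.
Substituting into AD, Y = 2635.71.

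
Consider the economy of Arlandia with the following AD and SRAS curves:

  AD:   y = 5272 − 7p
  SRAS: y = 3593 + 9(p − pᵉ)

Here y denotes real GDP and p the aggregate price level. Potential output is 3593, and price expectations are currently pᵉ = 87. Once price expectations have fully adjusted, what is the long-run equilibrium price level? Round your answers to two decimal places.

Short run: with pᵉ = 87, SRAS is y = 2810 + 9p. Setting AD = SRAS gives 2462 = 16p, so p = 153.88 and y = 5272 − 7p = 4194.88.
Output 4194.88 is above potential 3593, so over time expected prices rise and SRAS shifts left until y returns to 3593.
Long run: y = 3593 on the AD curve gives 3593 = 5272 − 7p, so p = 239.86.

Long-run p = 239.86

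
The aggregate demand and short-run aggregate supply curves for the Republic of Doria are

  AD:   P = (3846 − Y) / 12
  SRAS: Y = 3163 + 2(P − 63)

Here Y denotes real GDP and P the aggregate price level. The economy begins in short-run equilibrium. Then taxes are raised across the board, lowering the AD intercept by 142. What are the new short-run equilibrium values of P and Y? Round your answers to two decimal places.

This is a negative demand shock: AD shifts left.
New AD: Y = 3704 − 12P.
SRAS can be written Y = 3037 + 2P.
Set AD = SRAS: 3704 − 12P = 3037 + 2P, so 667 = 14P and P = 47.64.
Substituting into AD, Y = 3132.29.

P = 47.64, Y = 3132.29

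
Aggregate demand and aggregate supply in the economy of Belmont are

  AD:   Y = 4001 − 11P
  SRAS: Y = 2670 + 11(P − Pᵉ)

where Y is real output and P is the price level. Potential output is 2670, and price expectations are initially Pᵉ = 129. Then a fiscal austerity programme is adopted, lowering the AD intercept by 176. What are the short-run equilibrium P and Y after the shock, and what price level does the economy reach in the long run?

Short run: P = 117, Y = 2538. Long run: P = 105.

AD shifts left: new AD is Y = 3825 − 11P. With Pᵉ = 129, SRAS is Y = 1251 + 11P.
Short run: 3825 − 11P = 1251 + 11P gives 2574 = 22P, so P = 117 and Y = 3825 − 11·117 = 2538.
Y = 2538 is below potential 2670; expectations adjust and SRAS shifts right until Y = 2670.
Long run: on the new AD curve, 2670 = 3825 − 11P gives P = 105.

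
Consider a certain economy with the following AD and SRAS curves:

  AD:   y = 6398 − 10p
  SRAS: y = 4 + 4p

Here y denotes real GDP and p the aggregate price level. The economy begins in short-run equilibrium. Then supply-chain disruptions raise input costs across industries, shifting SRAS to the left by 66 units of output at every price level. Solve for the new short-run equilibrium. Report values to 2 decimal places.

p = 461.43, y = 1783.71

This is a negative supply shock: SRAS shifts left.
New SRAS: y = 4p − 62.
Set AD = SRAS: 6398 − 10p = 4p − 62, so 6460 = 14p and p = 461.43.
Substituting into AD, y = 1783.71.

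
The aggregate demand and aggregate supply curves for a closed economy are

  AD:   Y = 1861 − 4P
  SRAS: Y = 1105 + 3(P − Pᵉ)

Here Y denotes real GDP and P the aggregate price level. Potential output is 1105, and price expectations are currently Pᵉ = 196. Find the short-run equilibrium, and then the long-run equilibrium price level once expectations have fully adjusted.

Short run: P = 192, Y = 1093. Long run: P = 189.

Short run: with Pᵉ = 196, SRAS is Y = 517 + 3P. Setting AD = SRAS gives 1344 = 7P, so P = 192 and Y = 1861 − 4·192 = 1093.
Output 1093 is below potential 1105, so over time expected prices fall and SRAS shifts right until Y returns to 1105.
Long run: Y = 1105 on the AD curve gives 1105 = 1861 − 4P, so P = 189.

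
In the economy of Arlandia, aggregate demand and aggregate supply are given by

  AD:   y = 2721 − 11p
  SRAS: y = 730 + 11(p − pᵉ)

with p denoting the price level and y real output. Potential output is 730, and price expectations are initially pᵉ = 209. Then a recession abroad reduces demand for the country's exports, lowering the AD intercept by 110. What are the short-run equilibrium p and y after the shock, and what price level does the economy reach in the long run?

Short run: p = 190, y = 521. Long run: p = 171.

AD shifts left: new AD is y = 2611 − 11p. With pᵉ = 209, SRAS is y = 11p − 1569.
Short run: 2611 − 11p = 11p − 1569 gives 4180 = 22p, so p = 190 and y = 2611 − 11·190 = 521.
y = 521 is below potential 730; expectations adjust and SRAS shifts right until y = 730.
Long run: on the new AD curve, 730 = 2611 − 11p gives p = 171.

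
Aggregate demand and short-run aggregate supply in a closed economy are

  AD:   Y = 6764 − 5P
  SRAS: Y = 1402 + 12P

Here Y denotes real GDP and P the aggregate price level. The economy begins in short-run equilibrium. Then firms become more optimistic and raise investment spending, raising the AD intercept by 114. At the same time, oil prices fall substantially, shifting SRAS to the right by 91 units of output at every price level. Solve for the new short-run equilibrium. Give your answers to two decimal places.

After both shocks: AD is Y = 6878 − 5P and SRAS is Y = 1493 + 12P.
Setting them equal: 5385 = 17P, so P = 316.76.
Substituting into AD, Y = 5294.18.

P = 316.76, Y = 5294.18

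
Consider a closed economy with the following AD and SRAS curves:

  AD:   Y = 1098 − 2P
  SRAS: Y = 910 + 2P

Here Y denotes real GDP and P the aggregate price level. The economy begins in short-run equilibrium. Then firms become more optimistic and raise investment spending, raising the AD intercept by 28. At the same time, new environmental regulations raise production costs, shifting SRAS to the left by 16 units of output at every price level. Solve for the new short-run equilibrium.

P = 58, Y = 1010

After both shocks: AD is Y = 1126 − 2P and SRAS is Y = 894 + 2P.
Setting them equal: 232 = 4P, so P = 58.
Y = 1126 − 2·58 = 1010.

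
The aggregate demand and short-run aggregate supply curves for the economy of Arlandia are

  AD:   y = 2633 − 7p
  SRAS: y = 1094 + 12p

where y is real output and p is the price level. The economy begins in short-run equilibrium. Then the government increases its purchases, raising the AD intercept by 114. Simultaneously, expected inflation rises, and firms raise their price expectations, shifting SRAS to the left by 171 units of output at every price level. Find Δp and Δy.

Δp = +15, Δy = +9

After both shocks: AD is y = 2747 − 7p and SRAS is y = 923 + 12p.
Setting them equal: 1824 = 19p, so p = 96.
y = 2747 − 7·96 = 2075.
Initially p = 81, y = 2066, so Δp = +15 and Δy = +9.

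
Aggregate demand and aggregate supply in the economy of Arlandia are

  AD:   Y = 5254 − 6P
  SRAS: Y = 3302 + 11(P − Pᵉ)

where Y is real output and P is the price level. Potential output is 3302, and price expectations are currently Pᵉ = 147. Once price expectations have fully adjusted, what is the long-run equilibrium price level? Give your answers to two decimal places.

Short run: with Pᵉ = 147, SRAS is Y = 1685 + 11P. Setting AD = SRAS gives 3569 = 17P, so P = 209.94 and Y = 5254 − 6P = 3994.35.
Output 3994.35 is above potential 3302, so over time expected prices rise and SRAS shifts left until Y returns to 3302.
Long run: Y = 3302 on the AD curve gives 3302 = 5254 − 6P, so P = 325.33.

Long-run P = 325.33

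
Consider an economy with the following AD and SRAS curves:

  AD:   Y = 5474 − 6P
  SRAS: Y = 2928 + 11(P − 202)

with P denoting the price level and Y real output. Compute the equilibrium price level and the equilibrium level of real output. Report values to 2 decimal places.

Write SRAS as Y = 2928 + 11P − 2222 = 706 + 11P.
Set AD = SRAS: 5474 − 6P = 706 + 11P, so 4768 = 17P and P = 280.47.
Substituting into AD, Y = 5474 − 6P = 3791.18.

P = 280.47, Y = 3791.18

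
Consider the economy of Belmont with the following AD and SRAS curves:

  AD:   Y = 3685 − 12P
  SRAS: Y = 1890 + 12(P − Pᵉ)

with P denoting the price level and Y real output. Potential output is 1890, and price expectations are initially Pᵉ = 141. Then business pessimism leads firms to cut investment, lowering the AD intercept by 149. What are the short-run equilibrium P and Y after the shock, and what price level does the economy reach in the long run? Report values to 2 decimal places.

Short run: P = 139.08, Y = 1867.00. Long run: P = 137.17.

AD shifts left: new AD is Y = 3536 − 12P. With Pᵉ = 141, SRAS is Y = 198 + 12P.
Short run: 3536 − 12P = 198 + 12P gives 3338 = 24P, so P = 139.08 and Y = 3536 − 12P = 1867.00.
Y = 1867.00 is below potential 1890; expectations adjust and SRAS shifts right until Y = 1890.
Long run: on the new AD curve, 1890 = 3536 − 12P gives P = 137.17.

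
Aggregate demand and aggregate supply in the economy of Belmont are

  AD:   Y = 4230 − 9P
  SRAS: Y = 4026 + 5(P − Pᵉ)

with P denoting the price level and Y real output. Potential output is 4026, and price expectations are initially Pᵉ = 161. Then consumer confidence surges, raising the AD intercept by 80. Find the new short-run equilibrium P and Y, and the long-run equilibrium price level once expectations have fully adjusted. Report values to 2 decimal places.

AD shifts right: new AD is Y = 4310 − 9P. With Pᵉ = 161, SRAS is Y = 3221 + 5P.
Short run: 4310 − 9P = 3221 + 5P gives 1089 = 14P, so P = 77.79 and Y = 4310 − 9P = 3609.93.
Y = 3609.93 is below potential 4026; expectations adjust and SRAS shifts right until Y = 4026.
Long run: on the new AD curve, 4026 = 4310 − 9P gives P = 31.56.

Short run: P = 77.79, Y = 3609.93. Long run: P = 31.56.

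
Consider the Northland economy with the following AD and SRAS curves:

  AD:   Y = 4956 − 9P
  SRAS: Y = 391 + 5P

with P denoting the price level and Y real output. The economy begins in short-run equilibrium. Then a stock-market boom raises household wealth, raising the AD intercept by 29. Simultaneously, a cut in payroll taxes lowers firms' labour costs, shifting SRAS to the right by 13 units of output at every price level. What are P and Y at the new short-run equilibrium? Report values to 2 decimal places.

After both shocks: AD is Y = 4985 − 9P and SRAS is Y = 404 + 5P.
Setting them equal: 4581 = 14P, so P = 327.21.
Substituting into AD, Y = 2040.07.

P = 327.21, Y = 2040.07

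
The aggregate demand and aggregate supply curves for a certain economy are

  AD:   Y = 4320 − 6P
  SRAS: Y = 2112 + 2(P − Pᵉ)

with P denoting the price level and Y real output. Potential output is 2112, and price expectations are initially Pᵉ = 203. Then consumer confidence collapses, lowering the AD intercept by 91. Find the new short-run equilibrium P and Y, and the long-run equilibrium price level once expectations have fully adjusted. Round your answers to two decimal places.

Short run: P = 315.38, Y = 2336.75. Long run: P = 352.83.

AD shifts left: new AD is Y = 4229 − 6P. With Pᵉ = 203, SRAS is Y = 1706 + 2P.
Short run: 4229 − 6P = 1706 + 2P gives 2523 = 8P, so P = 315.38 and Y = 4229 − 6P = 2336.75.
Y = 2336.75 is above potential 2112; expectations adjust and SRAS shifts left until Y = 2112.
Long run: on the new AD curve, 2112 = 4229 − 6P gives P = 352.83.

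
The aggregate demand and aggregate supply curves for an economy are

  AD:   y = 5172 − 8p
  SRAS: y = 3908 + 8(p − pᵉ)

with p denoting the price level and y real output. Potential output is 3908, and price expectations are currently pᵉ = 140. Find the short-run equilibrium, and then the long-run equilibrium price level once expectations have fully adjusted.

Short run: with pᵉ = 140, SRAS is y = 2788 + 8p. Setting AD = SRAS gives 2384 = 16p, so p = 149 and y = 5172 − 8·149 = 3980.
Output 3980 is above potential 3908, so over time expected prices rise and SRAS shifts left until y returns to 3908.
Long run: y = 3908 on the AD curve gives 3908 = 5172 − 8p, so p = 158.

Short run: p = 149, y = 3980. Long run: p = 158.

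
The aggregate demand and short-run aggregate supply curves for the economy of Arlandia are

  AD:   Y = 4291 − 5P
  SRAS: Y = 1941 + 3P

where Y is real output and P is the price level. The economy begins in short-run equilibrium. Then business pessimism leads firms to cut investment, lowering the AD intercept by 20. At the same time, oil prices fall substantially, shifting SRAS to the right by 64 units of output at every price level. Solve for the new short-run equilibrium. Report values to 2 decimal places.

After both shocks: AD is Y = 4271 − 5P and SRAS is Y = 2005 + 3P.
Setting them equal: 2266 = 8P, so P = 283.25.
Substituting into AD, Y = 2854.75.

P = 283.25, Y = 2854.75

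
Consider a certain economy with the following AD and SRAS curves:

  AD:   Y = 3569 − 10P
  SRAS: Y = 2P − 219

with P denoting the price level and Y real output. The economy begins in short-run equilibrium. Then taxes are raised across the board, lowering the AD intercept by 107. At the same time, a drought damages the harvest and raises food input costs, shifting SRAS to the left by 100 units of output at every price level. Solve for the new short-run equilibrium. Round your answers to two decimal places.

P = 315.08, Y = 311.17

After both shocks: AD is Y = 3462 − 10P and SRAS is Y = 2P − 319.
Setting them equal: 3781 = 12P, so P = 315.08.
Substituting into AD, Y = 311.17.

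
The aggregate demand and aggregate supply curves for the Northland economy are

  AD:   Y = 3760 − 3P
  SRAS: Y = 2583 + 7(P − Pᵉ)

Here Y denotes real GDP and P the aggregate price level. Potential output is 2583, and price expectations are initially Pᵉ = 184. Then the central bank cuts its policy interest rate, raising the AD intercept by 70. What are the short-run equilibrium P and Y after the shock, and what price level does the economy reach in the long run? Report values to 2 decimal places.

Short run: P = 253.50, Y = 3069.50. Long run: P = 415.67.

AD shifts right: new AD is Y = 3830 − 3P. With Pᵉ = 184, SRAS is Y = 1295 + 7P.
Short run: 3830 − 3P = 1295 + 7P gives 2535 = 10P, so P = 253.50 and Y = 3830 − 3P = 3069.50.
Y = 3069.50 is above potential 2583; expectations adjust and SRAS shifts left until Y = 2583.
Long run: on the new AD curve, 2583 = 3830 − 3P gives P = 415.67.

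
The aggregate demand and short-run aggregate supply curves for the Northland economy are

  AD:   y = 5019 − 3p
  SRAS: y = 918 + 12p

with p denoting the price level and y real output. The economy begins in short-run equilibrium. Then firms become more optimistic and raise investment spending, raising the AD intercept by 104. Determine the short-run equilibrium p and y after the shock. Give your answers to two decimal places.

This is a positive demand shock: AD shifts right.
New AD: y = 5123 − 3p.
Set AD = SRAS: 5123 − 3p = 918 + 12p, so 4205 = 15p and p = 280.33.
Substituting into AD, y = 4282.00.

p = 280.33, y = 4282.00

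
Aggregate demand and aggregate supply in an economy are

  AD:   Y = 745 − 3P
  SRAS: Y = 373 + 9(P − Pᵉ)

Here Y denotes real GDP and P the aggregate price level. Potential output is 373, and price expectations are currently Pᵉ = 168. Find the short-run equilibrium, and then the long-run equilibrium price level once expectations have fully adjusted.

Short run: with Pᵉ = 168, SRAS is Y = 9P − 1139. Setting AD = SRAS gives 1884 = 12P, so P = 157 and Y = 745 − 3·157 = 274.
Output 274 is below potential 373, so over time expected prices fall and SRAS shifts right until Y returns to 373.
Long run: Y = 373 on the AD curve gives 373 = 745 − 3P, so P = 124.

Short run: P = 157, Y = 274. Long run: P = 124.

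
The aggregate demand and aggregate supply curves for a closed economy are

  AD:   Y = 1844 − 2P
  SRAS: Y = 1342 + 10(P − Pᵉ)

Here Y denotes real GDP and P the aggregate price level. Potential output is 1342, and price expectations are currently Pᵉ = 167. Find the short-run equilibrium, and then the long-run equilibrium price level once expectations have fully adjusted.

Short run: P = 181, Y = 1482. Long run: P = 251.

Short run: with Pᵉ = 167, SRAS is Y = 10P − 328. Setting AD = SRAS gives 2172 = 12P, so P = 181 and Y = 1844 − 2·181 = 1482.
Output 1482 is above potential 1342, so over time expected prices rise and SRAS shifts left until Y returns to 1342.
Long run: Y = 1342 on the AD curve gives 1342 = 1844 − 2P, so P = 251.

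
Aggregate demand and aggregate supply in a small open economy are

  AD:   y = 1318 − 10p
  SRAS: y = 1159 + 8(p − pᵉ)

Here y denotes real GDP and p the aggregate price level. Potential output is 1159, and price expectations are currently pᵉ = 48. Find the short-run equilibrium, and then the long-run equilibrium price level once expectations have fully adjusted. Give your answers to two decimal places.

Short run: p = 30.17, y = 1016.33. Long run: p = 15.90.

Short run: with pᵉ = 48, SRAS is y = 775 + 8p. Setting AD = SRAS gives 543 = 18p, so p = 30.17 and y = 1318 − 10p = 1016.33.
Output 1016.33 is below potential 1159, so over time expected prices fall and SRAS shifts right until y returns to 1159.
Long run: y = 1159 on the AD curve gives 1159 = 1318 − 10p, so p = 15.90.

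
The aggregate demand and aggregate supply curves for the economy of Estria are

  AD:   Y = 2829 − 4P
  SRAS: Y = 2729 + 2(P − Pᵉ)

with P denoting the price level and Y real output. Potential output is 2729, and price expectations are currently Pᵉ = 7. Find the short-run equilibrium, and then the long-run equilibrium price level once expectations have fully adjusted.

Short run: with Pᵉ = 7, SRAS is Y = 2715 + 2P. Setting AD = SRAS gives 114 = 6P, so P = 19 and Y = 2829 − 4·19 = 2753.
Output 2753 is above potential 2729, so over time expected prices rise and SRAS shifts left until Y returns to 2729.
Long run: Y = 2729 on the AD curve gives 2729 = 2829 − 4P, so P = 25.

Short run: P = 19, Y = 2753. Long run: P = 25.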